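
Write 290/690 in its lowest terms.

290 = 2 × 5 × 29
690 = 2 × 3 × 5 × 23
gcd(290, 690) = 2 × 5 = 10.
Divide numerator and denominator by 10: 290/690 = 29/69.

29/69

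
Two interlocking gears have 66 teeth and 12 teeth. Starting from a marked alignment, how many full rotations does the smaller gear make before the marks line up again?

All finish a whole number of cycles simultaneously at t = LCM of the periods.
66 = 2 × 3 × 11
12 = 2^2 × 3
LCM(66, 12) = 2^2 × 3 × 11 = 132.
Rotations for period 12: 132 / 12 = 11.

11 rotations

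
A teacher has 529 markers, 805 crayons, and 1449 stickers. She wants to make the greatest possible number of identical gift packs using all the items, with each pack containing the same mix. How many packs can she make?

The pack count must divide each quantity, so the greatest is gcd(529, 805, 1449).
529 = 23^2
805 = 5 × 7 × 23
1449 = 3^2 × 7 × 23
gcd(529, 805, 1449) = 23.

23 packs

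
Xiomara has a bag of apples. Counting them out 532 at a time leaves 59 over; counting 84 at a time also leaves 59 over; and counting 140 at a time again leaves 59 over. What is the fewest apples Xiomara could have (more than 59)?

8039

N − 59 must be a common multiple of 532, 84, and 140.
532 = 2^2 × 7 × 19
84 = 2^2 × 3 × 7
140 = 2^2 × 5 × 7
LCM(532, 84, 140) = 2^2 × 3 × 5 × 7 × 19 = 7980.
Smallest N > 59 is LCM + 59 = 7980 + 59 = 8039.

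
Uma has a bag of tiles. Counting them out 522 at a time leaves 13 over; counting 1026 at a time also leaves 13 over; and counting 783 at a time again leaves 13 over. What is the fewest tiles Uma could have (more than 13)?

N − 13 must be a common multiple of 522, 1026, and 783.
522 = 2 × 3^2 × 29
1026 = 2 × 3^3 × 19
783 = 3^3 × 29
LCM(522, 1026, 783) = 2 × 3^3 × 19 × 29 = 29754.
Smallest N > 13 is LCM + 13 = 29754 + 13 = 29767.

29767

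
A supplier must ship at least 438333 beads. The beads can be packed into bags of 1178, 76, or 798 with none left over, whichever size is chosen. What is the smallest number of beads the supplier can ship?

445284

The number of beads must be a common multiple of 1178, 76, and 798, so a multiple of their LCM.
1178 = 2 × 19 × 31
76 = 2^2 × 19
798 = 2 × 3 × 7 × 19
LCM(1178, 76, 798) = 2^2 × 3 × 7 × 19 × 31 = 49476.
Smallest multiple of 49476 that is ≥ 438333: ⌈438333/49476⌉ × 49476 = 9 × 49476 = 445284.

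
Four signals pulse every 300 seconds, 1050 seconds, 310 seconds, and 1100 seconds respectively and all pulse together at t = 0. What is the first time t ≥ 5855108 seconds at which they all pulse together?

6444900 seconds

Joint pulses occur at multiples of LCM(300, 1050, 310, 1100).
300 = 2^2 × 3 × 5^2
1050 = 2 × 3 × 5^2 × 7
310 = 2 × 5 × 31
1100 = 2^2 × 5^2 × 11
LCM(300, 1050, 310, 1100) = 2^2 × 3 × 5^2 × 7 × 11 × 31 = 716100.
Smallest multiple of 716100 that is ≥ 5855108: ⌈5855108/716100⌉ × 716100 = 9 × 716100 = 6444900.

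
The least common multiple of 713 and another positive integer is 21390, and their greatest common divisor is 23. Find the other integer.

gcd × lcm = product of the two integers, so the other integer is (23 × 21390) / 713 = 690.

690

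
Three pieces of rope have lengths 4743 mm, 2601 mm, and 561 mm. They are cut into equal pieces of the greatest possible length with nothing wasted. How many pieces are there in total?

Piece length = gcd(4743, 2601, 561).
4743 = 3^2 × 17 × 31
2601 = 3^2 × 17^2
561 = 3 × 11 × 17
gcd(4743, 2601, 561) = 3 × 17 = 51.
Total pieces = 4743/51 + 2601/51 + 561/51 = 93 + 51 + 11 = 155.

155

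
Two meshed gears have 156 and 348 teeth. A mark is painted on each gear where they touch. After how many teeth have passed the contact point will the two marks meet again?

4524 teeth

The first simultaneous occurrence is after LCM of the individual periods.
156 = 2^2 × 3 × 13
348 = 2^2 × 3 × 29
LCM(156, 348) = 2^2 × 3 × 13 × 29 = 4524.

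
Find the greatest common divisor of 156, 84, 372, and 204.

12

156 = 2^2 × 3 × 13
84 = 2^2 × 3 × 7
372 = 2^2 × 3 × 31
204 = 2^2 × 3 × 17
gcd(156, 84, 372, 204) = 2^2 × 3 = 12.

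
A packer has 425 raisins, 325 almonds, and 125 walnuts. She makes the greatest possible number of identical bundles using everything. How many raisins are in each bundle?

Number of bundles = gcd(425, 325, 125).
425 = 5^2 × 17
325 = 5^2 × 13
125 = 5^3
gcd(425, 325, 125) = 5^2 = 25.
raisins per bundle = 425 / 25 = 17.

17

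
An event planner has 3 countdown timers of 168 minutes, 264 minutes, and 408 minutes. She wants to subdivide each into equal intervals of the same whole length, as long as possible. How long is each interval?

24 minutes

The interval must divide each timer length; the longest such is the gcd.
168 = 2^3 × 3 × 7
264 = 2^3 × 3 × 11
408 = 2^3 × 3 × 17
gcd(168, 264, 408) = 2^3 × 3 = 24.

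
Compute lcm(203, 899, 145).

203 = 7 × 29
899 = 29 × 31
145 = 5 × 29
LCM(203, 899, 145) = 5 × 7 × 29 × 31 = 31465.

31465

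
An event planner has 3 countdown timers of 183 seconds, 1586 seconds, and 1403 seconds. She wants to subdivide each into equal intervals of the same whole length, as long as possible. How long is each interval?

61 seconds

The interval must divide each timer length; the longest such is the gcd.
183 = 3 × 61
1586 = 2 × 13 × 61
1403 = 23 × 61
gcd(183, 1586, 1403) = 61.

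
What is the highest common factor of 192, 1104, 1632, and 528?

192 = 2^6 × 3
1104 = 2^4 × 3 × 23
1632 = 2^5 × 3 × 17
528 = 2^4 × 3 × 11
gcd(192, 1104, 1632, 528) = 2^4 × 3 = 48.

48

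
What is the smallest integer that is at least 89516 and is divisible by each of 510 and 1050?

The integer must be a common multiple of 510 and 1050, so a multiple of their LCM.
510 = 2 × 3 × 5 × 17
1050 = 2 × 3 × 5^2 × 7
LCM(510, 1050) = 2 × 3 × 5^2 × 7 × 17 = 17850.
Smallest multiple of 17850 that is ≥ 89516: ⌈89516/17850⌉ × 17850 = 6 × 17850 = 107100.

107100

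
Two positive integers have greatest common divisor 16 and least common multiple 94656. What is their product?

For any two positive integers, gcd × lcm = product = 16 × 94656 = 1514496.

1514496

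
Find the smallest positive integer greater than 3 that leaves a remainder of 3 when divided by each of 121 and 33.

N − 3 must be a common multiple of 121 and 33.
121 = 11^2
33 = 3 × 11
LCM(121, 33) = 3 × 11^2 = 363.
Smallest N > 3 is LCM + 3 = 363 + 3 = 366.

366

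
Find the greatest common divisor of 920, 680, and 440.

40

920 = 2^3 × 5 × 23
680 = 2^3 × 5 × 17
440 = 2^3 × 5 × 11
gcd(920, 680, 440) = 2^3 × 5 = 40.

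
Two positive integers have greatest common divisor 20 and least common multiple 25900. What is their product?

518000

For any two positive integers, gcd × lcm = product = 20 × 25900 = 518000.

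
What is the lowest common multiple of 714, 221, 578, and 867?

714 = 2 × 3 × 7 × 17
221 = 13 × 17
578 = 2 × 17^2
867 = 3 × 17^2
LCM(714, 221, 578, 867) = 2 × 3 × 7 × 13 × 17^2 = 157794.

157794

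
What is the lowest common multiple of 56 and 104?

56 = 2^3 × 7
104 = 2^3 × 13
LCM(56, 104) = 2^3 × 7 × 13 = 728.

728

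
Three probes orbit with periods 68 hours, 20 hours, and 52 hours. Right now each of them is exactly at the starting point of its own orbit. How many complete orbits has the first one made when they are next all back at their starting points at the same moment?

65 orbits

The first common completion time is the LCM of the periods.
68 = 2^2 × 17
20 = 2^2 × 5
52 = 2^2 × 13
LCM(68, 20, 52) = 2^2 × 5 × 13 × 17 = 4420.
Orbits for period 68: 4420 / 68 = 65.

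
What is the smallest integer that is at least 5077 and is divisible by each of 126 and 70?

The integer must be a common multiple of 126 and 70, so a multiple of their LCM.
126 = 2 × 3^2 × 7
70 = 2 × 5 × 7
LCM(126, 70) = 2 × 3^2 × 5 × 7 = 630.
Smallest multiple of 630 that is ≥ 5077: ⌈5077/630⌉ × 630 = 9 × 630 = 5670.

5670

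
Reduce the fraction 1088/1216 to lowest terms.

1088 = 2^6 × 17
1216 = 2^6 × 19
gcd(1088, 1216) = 2^6 = 64.
Divide numerator and denominator by 64: 1088/1216 = 17/19.

17/19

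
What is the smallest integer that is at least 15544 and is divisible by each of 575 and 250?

17250

The integer must be a common multiple of 575 and 250, so a multiple of their LCM.
575 = 5^2 × 23
250 = 2 × 5^3
LCM(575, 250) = 2 × 5^3 × 23 = 5750.
Smallest multiple of 5750 that is ≥ 15544: ⌈15544/5750⌉ × 5750 = 3 × 5750 = 17250.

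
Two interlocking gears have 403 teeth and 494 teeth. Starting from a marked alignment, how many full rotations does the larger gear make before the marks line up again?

31 rotations

The first common completion time is the LCM of the periods.
403 = 13 × 31
494 = 2 × 13 × 19
LCM(403, 494) = 2 × 13 × 19 × 31 = 15314.
Rotations for period 494: 15314 / 494 = 31.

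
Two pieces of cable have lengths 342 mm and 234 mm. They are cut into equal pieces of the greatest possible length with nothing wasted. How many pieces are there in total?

Piece length = gcd(342, 234).
342 = 2 × 3^2 × 19
234 = 2 × 3^2 × 13
gcd(342, 234) = 2 × 3^2 = 18.
Total pieces = 342/18 + 234/18 = 19 + 13 = 32.

32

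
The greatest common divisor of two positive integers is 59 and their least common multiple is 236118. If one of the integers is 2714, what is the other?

5133

For two integers, gcd × lcm = product, so the other is (59 × 236118) / 2714 = 13930962 / 2714 = 5133.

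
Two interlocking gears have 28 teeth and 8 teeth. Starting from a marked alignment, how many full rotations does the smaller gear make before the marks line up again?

7 rotations

They are all back at their starting positions together after one LCM of the periods.
28 = 2^2 × 7
8 = 2^3
LCM(28, 8) = 2^3 × 7 = 56.
Rotations for period 8: 56 / 8 = 7.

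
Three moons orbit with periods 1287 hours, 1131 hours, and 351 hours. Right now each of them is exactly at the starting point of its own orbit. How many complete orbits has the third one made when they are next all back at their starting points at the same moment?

319 orbits

They are all back at their starting positions together after one LCM of the periods.
1287 = 3^2 × 11 × 13
1131 = 3 × 13 × 29
351 = 3^3 × 13
LCM(1287, 1131, 351) = 3^3 × 11 × 13 × 29 = 111969.
Orbits for period 351: 111969 / 351 = 319.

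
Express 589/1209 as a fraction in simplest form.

19/39

589 = 19 × 31
1209 = 3 × 13 × 31
gcd(589, 1209) = 31.
Divide numerator and denominator by 31: 589/1209 = 19/39.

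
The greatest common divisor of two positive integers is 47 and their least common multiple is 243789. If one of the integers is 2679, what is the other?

4277

For two integers, gcd × lcm = product, so the other is (47 × 243789) / 2679 = 11458083 / 2679 = 4277.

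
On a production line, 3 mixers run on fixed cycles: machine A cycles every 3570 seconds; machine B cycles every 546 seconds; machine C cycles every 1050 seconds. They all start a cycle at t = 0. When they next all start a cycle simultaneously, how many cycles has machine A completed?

All finish a whole number of cycles simultaneously at t = LCM of the periods.
3570 = 2 × 3 × 5 × 7 × 17
546 = 2 × 3 × 7 × 13
1050 = 2 × 3 × 5^2 × 7
LCM(3570, 546, 1050) = 2 × 3 × 5^2 × 7 × 13 × 17 = 232050.
Cycles for period 3570: 232050 / 3570 = 65.

65 cycles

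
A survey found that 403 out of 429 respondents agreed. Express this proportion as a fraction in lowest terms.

403 = 13 × 31
429 = 3 × 11 × 13
gcd(403, 429) = 13.
Divide numerator and denominator by 13: 403/429 = 31/33.

31/33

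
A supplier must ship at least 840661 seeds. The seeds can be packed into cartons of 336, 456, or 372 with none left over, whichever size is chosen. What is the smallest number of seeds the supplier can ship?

The number of seeds must be a common multiple of 336, 456, and 372, so a multiple of their LCM.
336 = 2^4 × 3 × 7
456 = 2^3 × 3 × 19
372 = 2^2 × 3 × 31
LCM(336, 456, 372) = 2^4 × 3 × 7 × 19 × 31 = 197904.
Smallest multiple of 197904 that is ≥ 840661: ⌈840661/197904⌉ × 197904 = 5 × 197904 = 989520.

989520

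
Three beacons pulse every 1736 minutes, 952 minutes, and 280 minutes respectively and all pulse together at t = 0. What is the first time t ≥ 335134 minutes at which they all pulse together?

442680 minutes

Joint pulses occur at multiples of LCM(1736, 952, 280).
1736 = 2^3 × 7 × 31
952 = 2^3 × 7 × 17
280 = 2^3 × 5 × 7
LCM(1736, 952, 280) = 2^3 × 5 × 7 × 17 × 31 = 147560.
Smallest multiple of 147560 that is ≥ 335134: ⌈335134/147560⌉ × 147560 = 3 × 147560 = 442680.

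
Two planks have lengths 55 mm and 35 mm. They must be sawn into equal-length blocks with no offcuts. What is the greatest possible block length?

This is the greatest common divisor of 55 and 35.
55 = 5 × 11
35 = 5 × 7
gcd(55, 35) = 5.

5 mm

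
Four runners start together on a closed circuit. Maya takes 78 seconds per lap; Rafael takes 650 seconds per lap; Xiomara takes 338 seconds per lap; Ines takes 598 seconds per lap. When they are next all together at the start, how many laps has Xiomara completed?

1725 laps

The first common completion time is the LCM of the periods.
78 = 2 × 3 × 13
650 = 2 × 5^2 × 13
338 = 2 × 13^2
598 = 2 × 13 × 23
LCM(78, 650, 338, 598) = 2 × 3 × 5^2 × 13^2 × 23 = 583050.
Laps for period 338: 583050 / 338 = 1725.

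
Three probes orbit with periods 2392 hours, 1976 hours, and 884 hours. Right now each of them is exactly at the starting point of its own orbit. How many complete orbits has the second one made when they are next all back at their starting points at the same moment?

They are all back at their starting positions together after one LCM of the periods.
2392 = 2^3 × 13 × 23
1976 = 2^3 × 13 × 19
884 = 2^2 × 13 × 17
LCM(2392, 1976, 884) = 2^3 × 13 × 17 × 19 × 23 = 772616.
Orbits for period 1976: 772616 / 1976 = 391.

391 orbits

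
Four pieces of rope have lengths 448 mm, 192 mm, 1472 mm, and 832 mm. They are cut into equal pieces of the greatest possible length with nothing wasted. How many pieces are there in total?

Piece length = gcd(448, 192, 1472, 832).
448 = 2^6 × 7
192 = 2^6 × 3
1472 = 2^6 × 23
832 = 2^6 × 13
gcd(448, 192, 1472, 832) = 2^6 = 64.
Total pieces = 448/64 + 192/64 + 1472/64 + 832/64 = 7 + 3 + 23 + 13 = 46.

46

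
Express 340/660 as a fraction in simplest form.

17/33

340 = 2^2 × 5 × 17
660 = 2^2 × 3 × 5 × 11
gcd(340, 660) = 2^2 × 5 = 20.
Divide numerator and denominator by 20: 340/660 = 17/33.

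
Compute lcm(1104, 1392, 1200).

800400

1104 = 2^4 × 3 × 23
1392 = 2^4 × 3 × 29
1200 = 2^4 × 3 × 5^2
LCM(1104, 1392, 1200) = 2^4 × 3 × 5^2 × 23 × 29 = 800400.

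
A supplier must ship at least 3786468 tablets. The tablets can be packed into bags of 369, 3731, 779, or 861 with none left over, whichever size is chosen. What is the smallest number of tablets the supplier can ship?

The number of tablets must be a common multiple of 369, 3731, 779, and 861, so a multiple of their LCM.
369 = 3^2 × 41
3731 = 7 × 13 × 41
779 = 19 × 41
861 = 3 × 7 × 41
LCM(369, 3731, 779, 861) = 3^2 × 7 × 13 × 19 × 41 = 638001.
Smallest multiple of 638001 that is ≥ 3786468: ⌈3786468/638001⌉ × 638001 = 6 × 638001 = 3828006.

3828006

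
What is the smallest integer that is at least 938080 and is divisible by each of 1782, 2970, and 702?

1042470

The integer must be a common multiple of 1782, 2970, and 702, so a multiple of their LCM.
1782 = 2 × 3^4 × 11
2970 = 2 × 3^3 × 5 × 11
702 = 2 × 3^3 × 13
LCM(1782, 2970, 702) = 2 × 3^4 × 5 × 11 × 13 = 115830.
Smallest multiple of 115830 that is ≥ 938080: ⌈938080/115830⌉ × 115830 = 9 × 115830 = 1042470.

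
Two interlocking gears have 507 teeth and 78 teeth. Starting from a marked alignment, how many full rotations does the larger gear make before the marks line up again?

They are all back at their starting positions together after one LCM of the periods.
507 = 3 × 13^2
78 = 2 × 3 × 13
LCM(507, 78) = 2 × 3 × 13^2 = 1014.
Rotations for period 507: 1014 / 507 = 2.

2 rotations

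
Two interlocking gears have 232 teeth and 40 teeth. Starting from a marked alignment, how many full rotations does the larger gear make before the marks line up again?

They are all back at their starting positions together after one LCM of the periods.
232 = 2^3 × 29
40 = 2^3 × 5
LCM(232, 40) = 2^3 × 5 × 29 = 1160.
Rotations for period 232: 1160 / 232 = 5.

5 rotations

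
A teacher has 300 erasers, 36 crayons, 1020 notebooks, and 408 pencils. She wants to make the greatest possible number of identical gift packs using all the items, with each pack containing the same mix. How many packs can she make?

The pack count must divide each quantity, so the greatest is gcd(300, 36, 1020, 408).
300 = 2^2 × 3 × 5^2
36 = 2^2 × 3^2
1020 = 2^2 × 3 × 5 × 17
408 = 2^3 × 3 × 17
gcd(300, 36, 1020, 408) = 2^2 × 3 = 12.

12 packs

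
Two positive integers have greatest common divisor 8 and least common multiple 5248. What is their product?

41984

For any two positive integers, gcd × lcm = product = 8 × 5248 = 41984.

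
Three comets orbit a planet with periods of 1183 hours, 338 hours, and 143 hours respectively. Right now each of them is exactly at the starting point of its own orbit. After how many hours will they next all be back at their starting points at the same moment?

26026 hours

The first simultaneous occurrence is after LCM of the individual periods.
1183 = 7 × 13^2
338 = 2 × 13^2
143 = 11 × 13
LCM(1183, 338, 143) = 2 × 7 × 11 × 13^2 = 26026.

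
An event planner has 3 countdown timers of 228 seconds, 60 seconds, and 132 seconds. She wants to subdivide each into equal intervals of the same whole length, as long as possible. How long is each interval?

The interval must divide each timer length; the longest such is the gcd.
228 = 2^2 × 3 × 19
60 = 2^2 × 3 × 5
132 = 2^2 × 3 × 11
gcd(228, 60, 132) = 2^2 × 3 = 12.

12 seconds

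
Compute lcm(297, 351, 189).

27027

297 = 3^3 × 11
351 = 3^3 × 13
189 = 3^3 × 7
LCM(297, 351, 189) = 3^3 × 7 × 11 × 13 = 27027.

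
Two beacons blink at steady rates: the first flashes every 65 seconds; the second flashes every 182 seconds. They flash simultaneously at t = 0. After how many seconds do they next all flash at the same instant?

The first simultaneous occurrence is after LCM of the individual periods.
65 = 5 × 13
182 = 2 × 7 × 13
LCM(65, 182) = 2 × 5 × 7 × 13 = 910.

910 seconds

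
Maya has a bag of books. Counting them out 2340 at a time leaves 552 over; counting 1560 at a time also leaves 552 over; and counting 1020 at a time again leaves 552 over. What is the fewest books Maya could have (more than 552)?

N − 552 must be a common multiple of 2340, 1560, and 1020.
2340 = 2^2 × 3^2 × 5 × 13
1560 = 2^3 × 3 × 5 × 13
1020 = 2^2 × 3 × 5 × 17
LCM(2340, 1560, 1020) = 2^3 × 3^2 × 5 × 13 × 17 = 79560.
Smallest N > 552 is LCM + 552 = 79560 + 552 = 80112.

80112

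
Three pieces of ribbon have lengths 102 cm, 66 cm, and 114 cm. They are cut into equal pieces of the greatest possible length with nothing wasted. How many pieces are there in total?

47

Piece length = gcd(102, 66, 114).
102 = 2 × 3 × 17
66 = 2 × 3 × 11
114 = 2 × 3 × 19
gcd(102, 66, 114) = 2 × 3 = 6.
Total pieces = 102/6 + 66/6 + 114/6 = 17 + 11 + 19 = 47.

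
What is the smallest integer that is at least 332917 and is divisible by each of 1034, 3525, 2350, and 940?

The integer must be a common multiple of 1034, 3525, 2350, and 940, so a multiple of their LCM.
1034 = 2 × 11 × 47
3525 = 3 × 5^2 × 47
2350 = 2 × 5^2 × 47
940 = 2^2 × 5 × 47
LCM(1034, 3525, 2350, 940) = 2^2 × 3 × 5^2 × 11 × 47 = 155100.
Smallest multiple of 155100 that is ≥ 332917: ⌈332917/155100⌉ × 155100 = 3 × 155100 = 465300.

465300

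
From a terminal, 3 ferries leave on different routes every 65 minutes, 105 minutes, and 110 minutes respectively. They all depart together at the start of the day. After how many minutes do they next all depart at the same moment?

They coincide at every common multiple of the periods; the first is the LCM.
65 = 5 × 13
105 = 3 × 5 × 7
110 = 2 × 5 × 11
LCM(65, 105, 110) = 2 × 3 × 5 × 7 × 11 × 13 = 30030.

30030 minutes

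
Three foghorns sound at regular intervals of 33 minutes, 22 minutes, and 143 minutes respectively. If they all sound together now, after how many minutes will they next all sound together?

The first simultaneous occurrence is after LCM of the individual periods.
33 = 3 × 11
22 = 2 × 11
143 = 11 × 13
LCM(33, 22, 143) = 2 × 3 × 11 × 13 = 858.

858 minutes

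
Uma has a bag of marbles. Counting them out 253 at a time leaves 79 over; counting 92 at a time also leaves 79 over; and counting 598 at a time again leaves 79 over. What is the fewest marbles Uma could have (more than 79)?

N − 79 must be a common multiple of 253, 92, and 598.
253 = 11 × 23
92 = 2^2 × 23
598 = 2 × 13 × 23
LCM(253, 92, 598) = 2^2 × 11 × 13 × 23 = 13156.
Smallest N > 79 is LCM + 79 = 13156 + 79 = 13235.

13235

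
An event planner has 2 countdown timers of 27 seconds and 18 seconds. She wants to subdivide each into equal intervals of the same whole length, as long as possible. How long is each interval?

9 seconds

The interval must divide each timer length; the longest such is the gcd.
27 = 3^3
18 = 2 × 3^2
gcd(27, 18) = 3^2 = 9.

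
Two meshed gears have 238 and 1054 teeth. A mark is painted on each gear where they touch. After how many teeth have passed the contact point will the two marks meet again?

7378 teeth

We need the least common multiple of the intervals.
238 = 2 × 7 × 17
1054 = 2 × 17 × 31
LCM(238, 1054) = 2 × 7 × 17 × 31 = 7378.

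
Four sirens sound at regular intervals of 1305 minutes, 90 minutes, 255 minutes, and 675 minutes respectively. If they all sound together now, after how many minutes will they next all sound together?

The first simultaneous occurrence is after LCM of the individual periods.
1305 = 3^2 × 5 × 29
90 = 2 × 3^2 × 5
255 = 3 × 5 × 17
675 = 3^3 × 5^2
LCM(1305, 90, 255, 675) = 2 × 3^3 × 5^2 × 17 × 29 = 665550.

665550 minutes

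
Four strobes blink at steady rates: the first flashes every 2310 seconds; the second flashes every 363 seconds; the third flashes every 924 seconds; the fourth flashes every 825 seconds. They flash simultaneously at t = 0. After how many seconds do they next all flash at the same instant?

We need the least common multiple of the intervals.
2310 = 2 × 3 × 5 × 7 × 11
363 = 3 × 11^2
924 = 2^2 × 3 × 7 × 11
825 = 3 × 5^2 × 11
LCM(2310, 363, 924, 825) = 2^2 × 3 × 5^2 × 7 × 11^2 = 254100.

254100 seconds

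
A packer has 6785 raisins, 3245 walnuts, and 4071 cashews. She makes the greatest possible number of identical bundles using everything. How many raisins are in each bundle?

115

Number of bundles = gcd(6785, 3245, 4071).
6785 = 5 × 23 × 59
3245 = 5 × 11 × 59
4071 = 3 × 23 × 59
gcd(6785, 3245, 4071) = 59.
raisins per bundle = 6785 / 59 = 115.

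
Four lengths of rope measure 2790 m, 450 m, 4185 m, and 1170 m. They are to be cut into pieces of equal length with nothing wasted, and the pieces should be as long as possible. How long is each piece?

45 m

Each piece length must divide every original length, so the longest possible is gcd(2790, 450, 4185, 1170).
2790 = 2 × 3^2 × 5 × 31
450 = 2 × 3^2 × 5^2
4185 = 3^3 × 5 × 31
1170 = 2 × 3^2 × 5 × 13
gcd(2790, 450, 4185, 1170) = 3^2 × 5 = 45.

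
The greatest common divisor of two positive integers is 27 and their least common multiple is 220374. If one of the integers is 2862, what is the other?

For two integers, gcd × lcm = product, so the other is (27 × 220374) / 2862 = 5950098 / 2862 = 2079.

2079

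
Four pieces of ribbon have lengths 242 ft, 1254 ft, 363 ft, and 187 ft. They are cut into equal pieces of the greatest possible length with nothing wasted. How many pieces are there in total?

186

Piece length = gcd(242, 1254, 363, 187).
242 = 2 × 11^2
1254 = 2 × 3 × 11 × 19
363 = 3 × 11^2
187 = 11 × 17
gcd(242, 1254, 363, 187) = 11.
Total pieces = 242/11 + 1254/11 + 363/11 + 187/11 = 22 + 114 + 33 + 17 = 186.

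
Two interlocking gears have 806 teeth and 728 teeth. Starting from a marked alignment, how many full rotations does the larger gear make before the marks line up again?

All finish a whole number of cycles simultaneously at t = LCM of the periods.
806 = 2 × 13 × 31
728 = 2^3 × 7 × 13
LCM(806, 728) = 2^3 × 7 × 13 × 31 = 22568.
Rotations for period 806: 22568 / 806 = 28.

28 rotations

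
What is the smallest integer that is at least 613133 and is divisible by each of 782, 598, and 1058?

701454

The integer must be a common multiple of 782, 598, and 1058, so a multiple of their LCM.
782 = 2 × 17 × 23
598 = 2 × 13 × 23
1058 = 2 × 23^2
LCM(782, 598, 1058) = 2 × 13 × 17 × 23^2 = 233818.
Smallest multiple of 233818 that is ≥ 613133: ⌈613133/233818⌉ × 233818 = 3 × 233818 = 701454.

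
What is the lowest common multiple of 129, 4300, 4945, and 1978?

129 = 3 × 43
4300 = 2^2 × 5^2 × 43
4945 = 5 × 23 × 43
1978 = 2 × 23 × 43
LCM(129, 4300, 4945, 1978) = 2^2 × 3 × 5^2 × 23 × 43 = 296700.

296700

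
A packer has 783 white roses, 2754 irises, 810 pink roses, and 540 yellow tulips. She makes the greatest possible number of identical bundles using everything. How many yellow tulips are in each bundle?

20

Number of bundles = gcd(783, 2754, 810, 540).
783 = 3^3 × 29
2754 = 2 × 3^4 × 17
810 = 2 × 3^4 × 5
540 = 2^2 × 3^3 × 5
gcd(783, 2754, 810, 540) = 3^3 = 27.
yellow tulips per bundle = 540 / 27 = 20.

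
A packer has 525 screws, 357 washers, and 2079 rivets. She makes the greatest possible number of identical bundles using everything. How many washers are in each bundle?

Number of bundles = gcd(525, 357, 2079).
525 = 3 × 5^2 × 7
357 = 3 × 7 × 17
2079 = 3^3 × 7 × 11
gcd(525, 357, 2079) = 3 × 7 = 21.
washers per bundle = 357 / 21 = 17.

17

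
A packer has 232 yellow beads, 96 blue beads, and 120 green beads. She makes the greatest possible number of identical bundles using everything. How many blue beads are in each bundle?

Number of bundles = gcd(232, 96, 120).
232 = 2^3 × 29
96 = 2^5 × 3
120 = 2^3 × 3 × 5
gcd(232, 96, 120) = 2^3 = 8.
blue beads per bundle = 96 / 8 = 12.

12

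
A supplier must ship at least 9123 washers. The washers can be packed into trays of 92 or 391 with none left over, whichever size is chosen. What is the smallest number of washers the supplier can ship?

9384

The number of washers must be a common multiple of 92 and 391, so a multiple of their LCM.
92 = 2^2 × 23
391 = 17 × 23
LCM(92, 391) = 2^2 × 17 × 23 = 1564.
Smallest multiple of 1564 that is ≥ 9123: ⌈9123/1564⌉ × 1564 = 6 × 1564 = 9384.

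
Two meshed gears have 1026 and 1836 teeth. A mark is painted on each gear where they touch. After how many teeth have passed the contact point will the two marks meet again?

34884 teeth

The first simultaneous occurrence is after LCM of the individual periods.
1026 = 2 × 3^3 × 19
1836 = 2^2 × 3^3 × 17
LCM(1026, 1836) = 2^2 × 3^3 × 17 × 19 = 34884.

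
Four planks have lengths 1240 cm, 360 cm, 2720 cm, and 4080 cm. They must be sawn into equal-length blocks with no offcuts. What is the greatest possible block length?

The block length must divide every plank, so the greatest is gcd(1240, 360, 2720, 4080).
1240 = 2^3 × 5 × 31
360 = 2^3 × 3^2 × 5
2720 = 2^5 × 5 × 17
4080 = 2^4 × 3 × 5 × 17
gcd(1240, 360, 2720, 4080) = 2^3 × 5 = 40.

40 cm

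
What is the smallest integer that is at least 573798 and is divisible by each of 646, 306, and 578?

593028

The integer must be a common multiple of 646, 306, and 578, so a multiple of their LCM.
646 = 2 × 17 × 19
306 = 2 × 3^2 × 17
578 = 2 × 17^2
LCM(646, 306, 578) = 2 × 3^2 × 17^2 × 19 = 98838.
Smallest multiple of 98838 that is ≥ 573798: ⌈573798/98838⌉ × 98838 = 6 × 98838 = 593028.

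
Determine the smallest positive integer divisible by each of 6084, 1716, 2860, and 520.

6084 = 2^2 × 3^2 × 13^2
1716 = 2^2 × 3 × 11 × 13
2860 = 2^2 × 5 × 11 × 13
520 = 2^3 × 5 × 13
LCM(6084, 1716, 2860, 520) = 2^3 × 3^2 × 5 × 11 × 13^2 = 669240.

669240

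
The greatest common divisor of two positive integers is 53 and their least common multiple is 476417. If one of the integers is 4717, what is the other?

For two integers, gcd × lcm = product, so the other is (53 × 476417) / 4717 = 25250101 / 4717 = 5353.

5353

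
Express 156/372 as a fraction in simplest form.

156 = 2^2 × 3 × 13
372 = 2^2 × 3 × 31
gcd(156, 372) = 2^2 × 3 = 12.
Divide numerator and denominator by 12: 156/372 = 13/31.

13/31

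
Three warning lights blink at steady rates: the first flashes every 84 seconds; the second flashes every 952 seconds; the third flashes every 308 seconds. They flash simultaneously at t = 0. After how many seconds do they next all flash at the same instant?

31416 seconds

They coincide at every common multiple of the periods; the first is the LCM.
84 = 2^2 × 3 × 7
952 = 2^3 × 7 × 17
308 = 2^2 × 7 × 11
LCM(84, 952, 308) = 2^3 × 3 × 7 × 11 × 17 = 31416.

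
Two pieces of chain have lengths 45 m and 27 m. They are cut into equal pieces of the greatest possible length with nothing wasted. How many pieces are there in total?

Piece length = gcd(45, 27).
45 = 3^2 × 5
27 = 3^3
gcd(45, 27) = 3^2 = 9.
Total pieces = 45/9 + 27/9 = 5 + 3 = 8.

8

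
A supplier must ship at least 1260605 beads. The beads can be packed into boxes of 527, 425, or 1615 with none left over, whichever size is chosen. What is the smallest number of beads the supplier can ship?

The number of beads must be a common multiple of 527, 425, and 1615, so a multiple of their LCM.
527 = 17 × 31
425 = 5^2 × 17
1615 = 5 × 17 × 19
LCM(527, 425, 1615) = 5^2 × 17 × 19 × 31 = 250325.
Smallest multiple of 250325 that is ≥ 1260605: ⌈1260605/250325⌉ × 250325 = 6 × 250325 = 1501950.

1501950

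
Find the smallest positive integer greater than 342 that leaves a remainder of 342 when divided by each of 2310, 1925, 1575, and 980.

N − 342 must be a common multiple of 2310, 1925, 1575, and 980.
2310 = 2 × 3 × 5 × 7 × 11
1925 = 5^2 × 7 × 11
1575 = 3^2 × 5^2 × 7
980 = 2^2 × 5 × 7^2
LCM(2310, 1925, 1575, 980) = 2^2 × 3^2 × 5^2 × 7^2 × 11 = 485100.
Smallest N > 342 is LCM + 342 = 485100 + 342 = 485442.

485442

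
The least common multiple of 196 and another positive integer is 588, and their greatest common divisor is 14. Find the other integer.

gcd × lcm = product of the two integers, so the other integer is (14 × 588) / 196 = 42.

42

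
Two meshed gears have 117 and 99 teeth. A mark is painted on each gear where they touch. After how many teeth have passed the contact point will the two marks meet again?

1287 teeth

We need the least common multiple of the intervals.
117 = 3^2 × 13
99 = 3^2 × 11
LCM(117, 99) = 3^2 × 11 × 13 = 1287.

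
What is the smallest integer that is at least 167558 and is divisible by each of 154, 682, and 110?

The integer must be a common multiple of 154, 682, and 110, so a multiple of their LCM.
154 = 2 × 7 × 11
682 = 2 × 11 × 31
110 = 2 × 5 × 11
LCM(154, 682, 110) = 2 × 5 × 7 × 11 × 31 = 23870.
Smallest multiple of 23870 that is ≥ 167558: ⌈167558/23870⌉ × 23870 = 8 × 23870 = 190960.

190960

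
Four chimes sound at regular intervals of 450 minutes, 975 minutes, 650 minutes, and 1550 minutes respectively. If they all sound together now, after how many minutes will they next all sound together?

181350 minutes

We need the least common multiple of the intervals.
450 = 2 × 3^2 × 5^2
975 = 3 × 5^2 × 13
650 = 2 × 5^2 × 13
1550 = 2 × 5^2 × 31
LCM(450, 975, 650, 1550) = 2 × 3^2 × 5^2 × 13 × 31 = 181350.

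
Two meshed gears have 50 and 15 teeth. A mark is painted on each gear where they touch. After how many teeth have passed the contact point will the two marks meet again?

They coincide at every common multiple of the periods; the first is the LCM.
50 = 2 × 5^2
15 = 3 × 5
LCM(50, 15) = 2 × 3 × 5^2 = 150.

150 teeth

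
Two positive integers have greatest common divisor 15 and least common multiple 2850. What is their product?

For any two positive integers, gcd × lcm = product = 15 × 2850 = 42750.

42750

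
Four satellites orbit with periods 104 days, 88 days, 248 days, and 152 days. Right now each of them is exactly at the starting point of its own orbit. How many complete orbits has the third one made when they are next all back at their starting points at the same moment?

They are all back at their starting positions together after one LCM of the periods.
104 = 2^3 × 13
88 = 2^3 × 11
248 = 2^3 × 31
152 = 2^3 × 19
LCM(104, 88, 248, 152) = 2^3 × 11 × 13 × 19 × 31 = 673816.
Orbits for period 248: 673816 / 248 = 2717.

2717 orbits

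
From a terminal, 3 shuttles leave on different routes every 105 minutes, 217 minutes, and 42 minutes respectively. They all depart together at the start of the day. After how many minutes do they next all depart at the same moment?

6510 minutes

They coincide at every common multiple of the periods; the first is the LCM.
105 = 3 × 5 × 7
217 = 7 × 31
42 = 2 × 3 × 7
LCM(105, 217, 42) = 2 × 3 × 5 × 7 × 31 = 6510.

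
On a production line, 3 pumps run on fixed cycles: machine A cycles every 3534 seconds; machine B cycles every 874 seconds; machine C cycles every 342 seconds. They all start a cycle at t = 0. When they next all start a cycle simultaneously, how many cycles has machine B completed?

279 cycles

They are all back at their starting positions together after one LCM of the periods.
3534 = 2 × 3 × 19 × 31
874 = 2 × 19 × 23
342 = 2 × 3^2 × 19
LCM(3534, 874, 342) = 2 × 3^2 × 19 × 23 × 31 = 243846.
Cycles for period 874: 243846 / 874 = 279.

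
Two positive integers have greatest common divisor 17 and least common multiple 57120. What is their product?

971040

For any two positive integers, gcd × lcm = product = 17 × 57120 = 971040.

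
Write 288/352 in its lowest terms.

288 = 2^5 × 3^2
352 = 2^5 × 11
gcd(288, 352) = 2^5 = 32.
Divide numerator and denominator by 32: 288/352 = 9/11.

9/11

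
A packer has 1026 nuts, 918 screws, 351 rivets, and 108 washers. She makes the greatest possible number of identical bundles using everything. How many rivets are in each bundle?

Number of bundles = gcd(1026, 918, 351, 108).
1026 = 2 × 3^3 × 19
918 = 2 × 3^3 × 17
351 = 3^3 × 13
108 = 2^2 × 3^3
gcd(1026, 918, 351, 108) = 3^3 = 27.
rivets per bundle = 351 / 27 = 13.

13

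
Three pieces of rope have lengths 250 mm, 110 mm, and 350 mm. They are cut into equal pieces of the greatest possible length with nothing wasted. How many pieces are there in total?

Piece length = gcd(250, 110, 350).
250 = 2 × 5^3
110 = 2 × 5 × 11
350 = 2 × 5^2 × 7
gcd(250, 110, 350) = 2 × 5 = 10.
Total pieces = 250/10 + 110/10 + 350/10 = 25 + 11 + 35 = 71.

71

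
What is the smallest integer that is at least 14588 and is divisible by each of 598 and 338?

The integer must be a common multiple of 598 and 338, so a multiple of their LCM.
598 = 2 × 13 × 23
338 = 2 × 13^2
LCM(598, 338) = 2 × 13^2 × 23 = 7774.
Smallest multiple of 7774 that is ≥ 14588: ⌈14588/7774⌉ × 7774 = 2 × 7774 = 15548.

15548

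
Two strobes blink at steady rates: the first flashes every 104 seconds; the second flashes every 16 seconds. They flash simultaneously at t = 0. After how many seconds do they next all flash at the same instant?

208 seconds

They coincide at every common multiple of the periods; the first is the LCM.
104 = 2^3 × 13
16 = 2^4
LCM(104, 16) = 2^4 × 13 = 208.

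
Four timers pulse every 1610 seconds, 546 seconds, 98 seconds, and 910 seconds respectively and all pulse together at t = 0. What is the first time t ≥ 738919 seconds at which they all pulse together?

879060 seconds

Joint pulses occur at multiples of LCM(1610, 546, 98, 910).
1610 = 2 × 5 × 7 × 23
546 = 2 × 3 × 7 × 13
98 = 2 × 7^2
910 = 2 × 5 × 7 × 13
LCM(1610, 546, 98, 910) = 2 × 3 × 5 × 7^2 × 13 × 23 = 439530.
Smallest multiple of 439530 that is ≥ 738919: ⌈738919/439530⌉ × 439530 = 2 × 439530 = 879060.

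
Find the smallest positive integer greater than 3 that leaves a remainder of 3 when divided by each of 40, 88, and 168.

N − 3 must be a common multiple of 40, 88, and 168.
40 = 2^3 × 5
88 = 2^3 × 11
168 = 2^3 × 3 × 7
LCM(40, 88, 168) = 2^3 × 3 × 5 × 7 × 11 = 9240.
Smallest N > 3 is LCM + 3 = 9240 + 3 = 9243.

9243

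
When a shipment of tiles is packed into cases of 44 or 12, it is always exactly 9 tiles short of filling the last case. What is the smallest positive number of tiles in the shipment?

123

Being 9 short of a full case of size k means N ≡ −9 (mod k), i.e. N + 9 is a multiple of each size.
44 = 2^2 × 11
12 = 2^2 × 3
LCM(44, 12) = 2^2 × 3 × 11 = 132.
Smallest positive N is 132 − 9 = 123.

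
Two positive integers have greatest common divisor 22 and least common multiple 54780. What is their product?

For any two positive integers, gcd × lcm = product = 22 × 54780 = 1205160.

1205160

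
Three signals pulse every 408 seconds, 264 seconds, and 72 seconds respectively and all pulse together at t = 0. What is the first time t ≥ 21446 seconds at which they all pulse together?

Joint pulses occur at multiples of LCM(408, 264, 72).
408 = 2^3 × 3 × 17
264 = 2^3 × 3 × 11
72 = 2^3 × 3^2
LCM(408, 264, 72) = 2^3 × 3^2 × 11 × 17 = 13464.
Smallest multiple of 13464 that is ≥ 21446: ⌈21446/13464⌉ × 13464 = 2 × 13464 = 26928.

26928 seconds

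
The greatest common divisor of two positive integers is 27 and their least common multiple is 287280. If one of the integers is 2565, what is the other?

3024

For two integers, gcd × lcm = product, so the other is (27 × 287280) / 2565 = 7756560 / 2565 = 3024.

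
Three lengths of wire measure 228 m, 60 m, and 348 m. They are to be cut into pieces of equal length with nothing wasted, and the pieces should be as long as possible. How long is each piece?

The greatest length dividing all of 228, 60, and 348 is their gcd.
228 = 2^2 × 3 × 19
60 = 2^2 × 3 × 5
348 = 2^2 × 3 × 29
gcd(228, 60, 348) = 2^2 × 3 = 12.

12 m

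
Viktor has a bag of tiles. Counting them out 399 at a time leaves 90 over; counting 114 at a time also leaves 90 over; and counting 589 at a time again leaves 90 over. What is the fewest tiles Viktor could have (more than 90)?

24828

N − 90 must be a common multiple of 399, 114, and 589.
399 = 3 × 7 × 19
114 = 2 × 3 × 19
589 = 19 × 31
LCM(399, 114, 589) = 2 × 3 × 7 × 19 × 31 = 24738.
Smallest N > 90 is LCM + 90 = 24738 + 90 = 24828.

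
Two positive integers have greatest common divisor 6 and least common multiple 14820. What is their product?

For any two positive integers, gcd × lcm = product = 6 × 14820 = 88920.

88920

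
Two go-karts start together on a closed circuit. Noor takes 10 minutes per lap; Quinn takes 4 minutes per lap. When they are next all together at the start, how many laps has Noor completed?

2 laps

The first common completion time is the LCM of the periods.
10 = 2 × 5
4 = 2^2
LCM(10, 4) = 2^2 × 5 = 20.
Laps for period 10: 20 / 10 = 2.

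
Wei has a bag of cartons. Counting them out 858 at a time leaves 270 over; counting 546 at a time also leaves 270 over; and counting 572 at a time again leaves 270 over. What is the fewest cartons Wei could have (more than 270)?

N − 270 must be a common multiple of 858, 546, and 572.
858 = 2 × 3 × 11 × 13
546 = 2 × 3 × 7 × 13
572 = 2^2 × 11 × 13
LCM(858, 546, 572) = 2^2 × 3 × 7 × 11 × 13 = 12012.
Smallest N > 270 is LCM + 270 = 12012 + 270 = 12282.

12282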